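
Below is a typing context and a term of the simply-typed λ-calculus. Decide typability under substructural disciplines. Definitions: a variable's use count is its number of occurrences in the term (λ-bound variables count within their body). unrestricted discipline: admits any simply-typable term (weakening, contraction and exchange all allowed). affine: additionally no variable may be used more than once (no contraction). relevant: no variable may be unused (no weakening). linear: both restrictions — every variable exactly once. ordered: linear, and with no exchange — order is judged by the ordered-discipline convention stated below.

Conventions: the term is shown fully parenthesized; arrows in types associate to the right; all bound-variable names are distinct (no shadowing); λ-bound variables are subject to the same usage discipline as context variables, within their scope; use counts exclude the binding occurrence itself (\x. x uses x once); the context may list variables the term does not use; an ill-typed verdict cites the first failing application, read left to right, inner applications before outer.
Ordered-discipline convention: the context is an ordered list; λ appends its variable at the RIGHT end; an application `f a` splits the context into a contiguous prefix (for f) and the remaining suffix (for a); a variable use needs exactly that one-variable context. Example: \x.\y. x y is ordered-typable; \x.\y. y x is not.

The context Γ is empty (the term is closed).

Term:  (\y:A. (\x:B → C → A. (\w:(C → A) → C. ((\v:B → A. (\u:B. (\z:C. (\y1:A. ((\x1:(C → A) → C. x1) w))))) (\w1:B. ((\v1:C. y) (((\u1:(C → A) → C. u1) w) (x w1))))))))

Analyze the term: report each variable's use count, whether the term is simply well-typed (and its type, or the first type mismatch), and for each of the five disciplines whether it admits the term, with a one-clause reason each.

use counts: y [bound] ×1, x [bound] ×1, w [bound] ×2, v [bound] ×0, u [bound] ×0, z [bound] ×0, y1 [bound] ×0, x1 [bound] ×1, w1 [bound] ×1, v1 [bound] ×0, u1 [bound] ×1
uses in reading order: x1, w, y, u1, w, x, w1
typing: well-typed at A → (B → C → A) → ((C → A) → C) → B → C → A → (C → A) → C
ordered: ✗, w ×2 used more than once (contraction); v, u, z, y1, v1 never used (weakening)
linear: ✗, w ×2 used more than once (contraction); v, u, z, y1, v1 never used (weakening)
affine: ✗, w ×2 used more than once (contraction)
relevant: ✗, v, u, z, y1, v1 never used (weakening)
unrestricted: ✓, well-typed at A → (B → C → A) → ((C → A) → C) → B → C → A → (C → A) → C; no restrictions here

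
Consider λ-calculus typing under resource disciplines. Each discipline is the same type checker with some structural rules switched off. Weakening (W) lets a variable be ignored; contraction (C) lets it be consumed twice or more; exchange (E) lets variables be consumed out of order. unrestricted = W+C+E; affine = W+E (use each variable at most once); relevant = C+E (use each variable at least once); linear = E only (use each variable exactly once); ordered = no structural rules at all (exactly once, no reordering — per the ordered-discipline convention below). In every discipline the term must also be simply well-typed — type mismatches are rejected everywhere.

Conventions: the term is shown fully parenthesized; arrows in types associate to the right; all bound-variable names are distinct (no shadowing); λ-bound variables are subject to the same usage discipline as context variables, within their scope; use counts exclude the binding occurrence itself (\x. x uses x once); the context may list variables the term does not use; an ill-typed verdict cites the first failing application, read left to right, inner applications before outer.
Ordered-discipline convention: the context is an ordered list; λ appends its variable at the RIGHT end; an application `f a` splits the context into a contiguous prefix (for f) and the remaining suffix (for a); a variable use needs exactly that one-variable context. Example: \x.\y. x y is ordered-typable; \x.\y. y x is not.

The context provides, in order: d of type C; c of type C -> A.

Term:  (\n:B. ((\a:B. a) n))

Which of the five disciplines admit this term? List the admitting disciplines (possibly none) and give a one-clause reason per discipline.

admitting disciplines: affine, unrestricted
use counts: d: 0, c: 0, n (λ-bound): 1, a (λ-bound): 1
order of uses: a, n
typing: well-typed — term : B -> B
ordered: ✗, d, c never used (weakening)
linear: ✗, d, c never used (weakening)
affine: ✓, no duplicate uses among d, c, n, a
relevant: ✗, d, c never used (weakening)
unrestricted: ✓, simply typable at B -> B; W, C, E all held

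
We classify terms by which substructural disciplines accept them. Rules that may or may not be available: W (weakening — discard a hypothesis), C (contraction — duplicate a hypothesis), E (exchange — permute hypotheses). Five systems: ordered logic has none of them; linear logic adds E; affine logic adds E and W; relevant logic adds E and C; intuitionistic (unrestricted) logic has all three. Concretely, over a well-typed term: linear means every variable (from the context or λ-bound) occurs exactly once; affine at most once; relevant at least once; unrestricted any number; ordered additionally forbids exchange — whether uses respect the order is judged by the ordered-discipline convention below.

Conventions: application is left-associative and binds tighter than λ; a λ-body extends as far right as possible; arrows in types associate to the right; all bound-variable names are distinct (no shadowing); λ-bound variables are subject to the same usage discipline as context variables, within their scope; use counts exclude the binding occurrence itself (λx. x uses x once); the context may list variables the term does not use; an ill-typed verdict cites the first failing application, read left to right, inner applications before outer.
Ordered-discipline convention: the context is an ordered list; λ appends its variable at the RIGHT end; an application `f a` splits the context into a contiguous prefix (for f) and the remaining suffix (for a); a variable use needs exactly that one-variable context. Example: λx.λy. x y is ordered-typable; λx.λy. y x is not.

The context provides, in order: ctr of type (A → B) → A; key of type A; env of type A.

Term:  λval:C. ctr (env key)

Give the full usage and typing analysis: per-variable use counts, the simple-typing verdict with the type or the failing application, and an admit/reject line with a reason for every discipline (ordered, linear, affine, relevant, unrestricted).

use counts: ctr: 1×; key: 1×; env: 1×; val (λ-bound): 0×
order of uses: ctr, env, key
typing: ill-typed: non-arrow in function slot: A
ordered: ✗ — the type mismatch rejects it
linear: ✗ — not simply typable
affine: ✗ — fails simple typing
relevant: ✗ — a type mismatch blocks all five
unrestricted: ✗ — the type mismatch rejects it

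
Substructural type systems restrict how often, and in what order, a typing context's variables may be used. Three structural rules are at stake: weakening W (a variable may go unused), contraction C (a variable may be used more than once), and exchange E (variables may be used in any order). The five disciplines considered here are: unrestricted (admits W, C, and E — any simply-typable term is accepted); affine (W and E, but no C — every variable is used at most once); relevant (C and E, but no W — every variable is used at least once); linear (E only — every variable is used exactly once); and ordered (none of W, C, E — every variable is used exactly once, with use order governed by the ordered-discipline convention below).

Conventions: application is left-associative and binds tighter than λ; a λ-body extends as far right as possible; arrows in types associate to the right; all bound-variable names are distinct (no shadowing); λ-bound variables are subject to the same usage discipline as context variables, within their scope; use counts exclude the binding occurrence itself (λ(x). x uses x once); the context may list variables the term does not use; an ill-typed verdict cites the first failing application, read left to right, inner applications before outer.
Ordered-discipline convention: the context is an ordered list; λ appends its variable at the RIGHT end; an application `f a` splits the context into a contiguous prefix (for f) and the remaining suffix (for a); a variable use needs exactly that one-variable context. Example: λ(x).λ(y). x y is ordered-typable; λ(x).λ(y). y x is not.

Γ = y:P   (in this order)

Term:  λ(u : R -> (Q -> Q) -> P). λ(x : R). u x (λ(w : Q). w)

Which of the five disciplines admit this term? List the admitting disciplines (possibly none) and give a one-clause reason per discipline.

admitted by: affine, unrestricted
use counts: y: 0; u [bound]: 1; x [bound]: 1; w [bound]: 1
use order (left to right): u, x, w
typing: well-typed at (R -> (Q -> Q) -> P) -> R -> P
ordered ✗ (y never used (weakening))
linear ✗ (y never used (weakening))
affine ✓ (y, u, x, w: no repeats, contraction unneeded)
relevant ✗ (y never used (weakening))
unrestricted ✓ (simply typable at (R -> (Q -> Q) -> P) -> R -> P; W, C, E all held)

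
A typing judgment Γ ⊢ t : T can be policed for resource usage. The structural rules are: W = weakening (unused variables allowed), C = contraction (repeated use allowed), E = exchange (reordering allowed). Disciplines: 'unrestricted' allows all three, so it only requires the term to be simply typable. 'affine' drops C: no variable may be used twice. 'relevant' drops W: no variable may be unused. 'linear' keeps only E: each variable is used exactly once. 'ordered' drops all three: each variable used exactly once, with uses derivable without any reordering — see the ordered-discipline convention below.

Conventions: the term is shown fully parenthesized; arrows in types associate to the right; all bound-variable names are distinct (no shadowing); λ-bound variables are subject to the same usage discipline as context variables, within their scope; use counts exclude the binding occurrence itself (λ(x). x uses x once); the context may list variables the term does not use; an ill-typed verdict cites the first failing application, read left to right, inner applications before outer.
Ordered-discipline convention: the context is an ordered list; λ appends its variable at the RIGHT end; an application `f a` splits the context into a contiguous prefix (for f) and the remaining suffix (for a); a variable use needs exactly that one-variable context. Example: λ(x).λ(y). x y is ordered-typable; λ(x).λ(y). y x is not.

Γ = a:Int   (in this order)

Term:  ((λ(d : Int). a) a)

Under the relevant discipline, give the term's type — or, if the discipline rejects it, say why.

not well-typed under relevant — unused: d — weakening required
use counts: a ×2; d (bound) ×0
uses in reading order: a, a
typing: well-typed — term : Int
across the five disciplines: ordered ✗; linear ✗; affine ✗; relevant ✗; unrestricted ✓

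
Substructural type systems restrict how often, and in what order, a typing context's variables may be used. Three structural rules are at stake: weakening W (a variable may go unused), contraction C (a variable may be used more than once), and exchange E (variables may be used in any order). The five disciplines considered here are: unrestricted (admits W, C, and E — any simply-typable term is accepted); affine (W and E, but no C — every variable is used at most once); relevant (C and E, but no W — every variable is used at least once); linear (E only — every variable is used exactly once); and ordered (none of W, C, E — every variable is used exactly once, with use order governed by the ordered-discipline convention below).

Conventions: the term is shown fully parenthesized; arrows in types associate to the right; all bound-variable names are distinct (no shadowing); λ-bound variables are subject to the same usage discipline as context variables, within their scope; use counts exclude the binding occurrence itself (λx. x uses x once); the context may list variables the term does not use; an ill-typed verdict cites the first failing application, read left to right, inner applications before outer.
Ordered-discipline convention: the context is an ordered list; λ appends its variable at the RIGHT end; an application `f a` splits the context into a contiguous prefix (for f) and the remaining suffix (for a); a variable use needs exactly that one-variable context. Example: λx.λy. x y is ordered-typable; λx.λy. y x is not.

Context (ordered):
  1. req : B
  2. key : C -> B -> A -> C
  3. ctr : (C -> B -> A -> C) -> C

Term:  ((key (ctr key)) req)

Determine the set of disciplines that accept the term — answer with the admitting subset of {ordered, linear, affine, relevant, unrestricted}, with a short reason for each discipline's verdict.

admitted by: relevant, unrestricted
usage: req ×1; key ×2; ctr ×1
left-to-right use order: key, ctr, key, req
typing: the term checks, with type A -> C
ordered ✗ (repeated use of key ×2)
linear ✗ (repeated use of key ×2)
affine ✗ (repeated use of key ×2)
relevant ✓ (none of req, key, ctr goes unused)
unrestricted ✓ (type-checks (A -> C) and nothing is barred)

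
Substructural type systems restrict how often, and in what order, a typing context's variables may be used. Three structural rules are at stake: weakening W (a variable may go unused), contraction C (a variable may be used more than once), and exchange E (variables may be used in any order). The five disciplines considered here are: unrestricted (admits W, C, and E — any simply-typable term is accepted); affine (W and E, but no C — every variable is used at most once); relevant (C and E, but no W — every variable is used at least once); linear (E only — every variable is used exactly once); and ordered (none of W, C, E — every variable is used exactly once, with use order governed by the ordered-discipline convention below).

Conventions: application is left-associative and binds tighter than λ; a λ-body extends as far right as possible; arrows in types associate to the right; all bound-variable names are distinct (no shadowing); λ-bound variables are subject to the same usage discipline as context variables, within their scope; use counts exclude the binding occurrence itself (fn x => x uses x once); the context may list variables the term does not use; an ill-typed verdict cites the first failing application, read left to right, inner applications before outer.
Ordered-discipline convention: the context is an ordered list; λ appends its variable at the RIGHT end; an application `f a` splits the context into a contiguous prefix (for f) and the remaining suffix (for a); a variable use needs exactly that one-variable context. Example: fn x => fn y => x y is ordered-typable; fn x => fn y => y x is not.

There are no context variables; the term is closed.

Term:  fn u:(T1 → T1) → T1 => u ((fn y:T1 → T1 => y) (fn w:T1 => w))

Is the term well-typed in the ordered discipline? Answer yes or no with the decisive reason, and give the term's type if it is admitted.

yes — one use each (u, y, w); ordered split holds; term : ((T1 → T1) → T1) → T1
variable uses: u [bound]: 1×; y [bound]: 1×; w [bound]: 1×
use order (left to right): u, y, w
typing: ✓ — ((T1 → T1) → T1) → T1
summary: ordered ✓; linear ✓; affine ✓; relevant ✓; unrestricted ✓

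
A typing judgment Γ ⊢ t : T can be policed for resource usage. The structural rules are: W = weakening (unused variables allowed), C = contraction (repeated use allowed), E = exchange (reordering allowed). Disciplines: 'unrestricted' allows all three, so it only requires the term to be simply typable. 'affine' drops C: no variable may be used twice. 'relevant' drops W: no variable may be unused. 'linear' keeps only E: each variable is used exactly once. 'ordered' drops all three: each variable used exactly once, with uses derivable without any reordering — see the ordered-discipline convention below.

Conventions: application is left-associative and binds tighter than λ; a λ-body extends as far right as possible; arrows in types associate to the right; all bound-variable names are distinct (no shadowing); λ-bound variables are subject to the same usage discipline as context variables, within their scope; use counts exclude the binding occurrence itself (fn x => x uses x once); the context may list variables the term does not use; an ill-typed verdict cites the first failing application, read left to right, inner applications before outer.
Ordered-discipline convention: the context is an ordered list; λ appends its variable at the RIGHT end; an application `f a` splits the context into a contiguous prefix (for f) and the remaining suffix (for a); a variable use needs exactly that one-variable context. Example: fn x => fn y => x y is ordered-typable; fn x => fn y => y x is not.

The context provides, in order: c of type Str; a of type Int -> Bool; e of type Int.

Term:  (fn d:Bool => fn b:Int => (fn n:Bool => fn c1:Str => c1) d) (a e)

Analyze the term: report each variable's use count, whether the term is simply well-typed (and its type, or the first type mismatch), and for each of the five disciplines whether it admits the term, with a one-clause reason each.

use counts: c: 0, a: 1, e: 1, d (λ-bound): 1, b (λ-bound): 0, n (λ-bound): 0, c1 (λ-bound): 1
left-to-right use order: c1, d, a, e
typing: well-typed — term : Int -> Str -> Str
ordered: ✗ — unused: c, b, n — weakening required
linear: ✗ — unused: c, b, n — weakening required
affine: ✓ — c, a, e, d, b, n, c1: no repeats, contraction unneeded
relevant: ✗ — unused: c, b, n — weakening required
unrestricted: ✓ — simply typable at Int -> Str -> Str; W, C, E all held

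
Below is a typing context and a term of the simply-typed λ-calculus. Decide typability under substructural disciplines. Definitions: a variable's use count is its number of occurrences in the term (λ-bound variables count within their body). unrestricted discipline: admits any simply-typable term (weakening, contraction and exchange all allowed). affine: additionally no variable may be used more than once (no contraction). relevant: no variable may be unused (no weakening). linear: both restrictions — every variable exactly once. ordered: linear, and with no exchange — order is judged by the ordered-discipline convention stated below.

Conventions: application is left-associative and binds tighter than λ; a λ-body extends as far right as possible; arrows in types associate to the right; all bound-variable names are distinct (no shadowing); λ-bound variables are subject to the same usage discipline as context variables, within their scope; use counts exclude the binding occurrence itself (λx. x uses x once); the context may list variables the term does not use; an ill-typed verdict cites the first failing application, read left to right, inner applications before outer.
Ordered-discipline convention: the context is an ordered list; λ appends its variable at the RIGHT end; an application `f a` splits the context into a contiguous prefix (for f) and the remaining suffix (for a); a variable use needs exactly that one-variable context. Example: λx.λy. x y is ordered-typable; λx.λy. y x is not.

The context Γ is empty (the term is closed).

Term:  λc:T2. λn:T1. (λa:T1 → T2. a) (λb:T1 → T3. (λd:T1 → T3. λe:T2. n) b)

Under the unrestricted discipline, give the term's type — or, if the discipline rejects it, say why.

not well-typed under unrestricted — not simply typable
usage: c [bound] ×0; n [bound] ×1; a [bound] ×1; b [bound] ×1; d [bound] ×0; e [bound] ×0
order of uses: a, n, b
typing: ill-typed: argument of type (T1 → T3) → T2 → T1 where T1 → T2 is required
per-discipline verdicts: ordered ✗; linear ✗; affine ✗; relevant ✗; unrestricted ✗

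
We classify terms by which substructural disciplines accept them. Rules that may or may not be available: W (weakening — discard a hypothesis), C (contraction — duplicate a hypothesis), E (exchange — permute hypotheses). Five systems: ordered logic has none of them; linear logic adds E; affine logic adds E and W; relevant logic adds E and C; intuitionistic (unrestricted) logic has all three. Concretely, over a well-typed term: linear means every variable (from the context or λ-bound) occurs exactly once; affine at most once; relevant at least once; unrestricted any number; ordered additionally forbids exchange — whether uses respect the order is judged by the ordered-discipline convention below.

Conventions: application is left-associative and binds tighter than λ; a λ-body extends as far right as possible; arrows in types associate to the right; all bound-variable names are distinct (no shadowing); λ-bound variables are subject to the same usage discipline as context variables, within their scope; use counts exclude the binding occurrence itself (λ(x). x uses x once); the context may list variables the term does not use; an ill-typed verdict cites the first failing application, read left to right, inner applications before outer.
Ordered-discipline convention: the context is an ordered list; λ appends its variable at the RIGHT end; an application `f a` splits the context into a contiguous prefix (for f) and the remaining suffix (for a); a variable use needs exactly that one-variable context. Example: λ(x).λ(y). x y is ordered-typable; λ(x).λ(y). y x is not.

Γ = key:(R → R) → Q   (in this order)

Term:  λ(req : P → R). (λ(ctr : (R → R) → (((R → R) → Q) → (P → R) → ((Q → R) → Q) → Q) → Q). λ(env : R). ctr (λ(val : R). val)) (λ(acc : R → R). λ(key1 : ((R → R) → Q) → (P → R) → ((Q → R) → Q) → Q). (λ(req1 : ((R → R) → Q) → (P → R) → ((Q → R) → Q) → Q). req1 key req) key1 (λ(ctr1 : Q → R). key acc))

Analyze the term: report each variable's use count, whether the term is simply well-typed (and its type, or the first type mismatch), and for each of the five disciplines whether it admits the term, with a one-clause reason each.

use counts: key=2; req (λ-bound)=1; ctr (λ-bound)=1; env (λ-bound)=0; val (λ-bound)=1; acc (λ-bound)=1; key1 (λ-bound)=1; req1 (λ-bound)=1; ctr1 (λ-bound)=0
use order (left to right): ctr, val, req1, key, req, key1, key, acc
typing: the term checks, with type (P → R) → R → (((R → R) → Q) → (P → R) → ((Q → R) → Q) → Q) → Q
ordered: ✗ — needs contraction — key ×2; env, ctr1 never used (weakening)
linear: ✗ — needs contraction — key ×2; env, ctr1 never used (weakening)
affine: ✗ — needs contraction — key ×2
relevant: ✗ — env, ctr1 never used (weakening)
unrestricted: ✓ — simply typable at (P → R) → R → (((R → R) → Q) → (P → R) → ((Q → R) → Q) → Q) → Q; W, C, E all held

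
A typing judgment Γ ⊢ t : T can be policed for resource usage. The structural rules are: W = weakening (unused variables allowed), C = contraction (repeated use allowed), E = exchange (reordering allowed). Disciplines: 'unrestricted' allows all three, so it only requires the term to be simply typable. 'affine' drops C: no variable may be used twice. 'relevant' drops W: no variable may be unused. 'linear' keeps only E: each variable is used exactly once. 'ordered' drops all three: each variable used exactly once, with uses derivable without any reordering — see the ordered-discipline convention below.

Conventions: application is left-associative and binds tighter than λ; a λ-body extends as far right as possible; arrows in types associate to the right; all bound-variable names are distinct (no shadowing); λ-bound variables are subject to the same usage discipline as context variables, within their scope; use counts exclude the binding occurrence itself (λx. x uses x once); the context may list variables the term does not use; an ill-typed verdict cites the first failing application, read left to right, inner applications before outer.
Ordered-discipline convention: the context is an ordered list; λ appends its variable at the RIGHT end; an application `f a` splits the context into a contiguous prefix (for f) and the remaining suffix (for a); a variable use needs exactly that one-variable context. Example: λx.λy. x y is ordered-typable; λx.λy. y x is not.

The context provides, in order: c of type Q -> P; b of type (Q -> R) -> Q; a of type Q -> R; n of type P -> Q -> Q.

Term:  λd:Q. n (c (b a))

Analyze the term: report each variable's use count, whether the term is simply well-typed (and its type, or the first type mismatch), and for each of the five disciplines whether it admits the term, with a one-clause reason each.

use counts: c: 1; b: 1; a: 1; n: 1; d (λ-bound): 0
order of uses: n, c, b, a
typing: ✓ — Q -> Q -> Q
ordered: ✗, unused: d — weakening required
linear: ✗, unused: d — weakening required
affine: ✓, no duplicate uses among c, b, a, n, d
relevant: ✗, unused: d — weakening required
unrestricted: ✓, typability at Q -> Q -> Q is all that's needed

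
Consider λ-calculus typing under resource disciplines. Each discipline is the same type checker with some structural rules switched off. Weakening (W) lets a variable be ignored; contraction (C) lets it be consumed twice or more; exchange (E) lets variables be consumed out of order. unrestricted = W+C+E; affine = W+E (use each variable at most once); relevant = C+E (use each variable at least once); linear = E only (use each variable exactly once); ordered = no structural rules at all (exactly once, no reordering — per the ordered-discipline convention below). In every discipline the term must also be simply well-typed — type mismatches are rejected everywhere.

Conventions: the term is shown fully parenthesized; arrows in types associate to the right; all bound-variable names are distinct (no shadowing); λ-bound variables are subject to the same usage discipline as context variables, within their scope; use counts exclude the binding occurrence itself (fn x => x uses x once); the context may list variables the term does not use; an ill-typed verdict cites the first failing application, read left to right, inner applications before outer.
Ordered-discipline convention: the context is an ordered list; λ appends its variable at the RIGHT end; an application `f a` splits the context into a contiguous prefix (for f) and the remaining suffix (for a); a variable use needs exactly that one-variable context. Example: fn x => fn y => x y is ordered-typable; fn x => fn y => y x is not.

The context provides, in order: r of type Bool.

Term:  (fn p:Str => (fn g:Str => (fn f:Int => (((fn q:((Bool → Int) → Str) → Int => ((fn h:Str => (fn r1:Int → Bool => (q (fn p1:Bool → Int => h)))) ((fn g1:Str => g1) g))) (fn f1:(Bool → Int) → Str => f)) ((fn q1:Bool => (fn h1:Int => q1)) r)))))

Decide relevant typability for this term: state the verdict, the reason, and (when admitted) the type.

no — p, r1, p1, f1, h1 left unused
counts: r: 1; p (bound): 0; g (bound): 1; f (bound): 1; q (bound): 1; h (bound): 1; r1 (bound): 0; p1 (bound): 0; g1 (bound): 1; f1 (bound): 0; q1 (bound): 1; h1 (bound): 0
left-to-right use order: q, h, g1, g, f, q1, r
typing: ✓ — Str → Str → Int → Int
all disciplines: ordered ✗ | linear ✗ | affine ✓ | relevant ✗ | unrestricted ✓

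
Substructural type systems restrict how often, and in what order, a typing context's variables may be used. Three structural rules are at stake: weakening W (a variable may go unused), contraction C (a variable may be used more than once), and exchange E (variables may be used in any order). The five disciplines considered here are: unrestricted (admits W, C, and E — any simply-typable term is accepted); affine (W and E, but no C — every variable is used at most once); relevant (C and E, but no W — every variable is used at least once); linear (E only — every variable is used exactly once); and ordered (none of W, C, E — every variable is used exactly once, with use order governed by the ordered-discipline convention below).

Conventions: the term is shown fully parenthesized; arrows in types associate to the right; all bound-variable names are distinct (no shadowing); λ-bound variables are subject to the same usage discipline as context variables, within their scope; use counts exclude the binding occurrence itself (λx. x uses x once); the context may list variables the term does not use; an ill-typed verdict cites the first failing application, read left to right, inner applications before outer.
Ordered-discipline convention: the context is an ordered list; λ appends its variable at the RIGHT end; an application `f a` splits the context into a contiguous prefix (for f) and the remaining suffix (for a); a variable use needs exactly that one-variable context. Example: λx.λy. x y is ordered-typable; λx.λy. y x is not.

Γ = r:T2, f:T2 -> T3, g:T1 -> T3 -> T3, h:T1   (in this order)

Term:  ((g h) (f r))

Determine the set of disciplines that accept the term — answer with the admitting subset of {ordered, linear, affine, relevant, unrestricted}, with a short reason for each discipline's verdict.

admitting disciplines: linear, affine, relevant, unrestricted
variable uses: r: 1, f: 1, g: 1, h: 1
use order (left to right): g, h, f, r
typing: well-typed at T3
ordered ✗ (use order g, h, f, r needs exchange)
linear ✓ (single use per variable (r, f, g, h))
affine ✓ (r, f, g, h: no repeats, contraction unneeded)
relevant ✓ (at least one use each (r, f, g, h))
unrestricted ✓ (typability at T3 is all that's needed)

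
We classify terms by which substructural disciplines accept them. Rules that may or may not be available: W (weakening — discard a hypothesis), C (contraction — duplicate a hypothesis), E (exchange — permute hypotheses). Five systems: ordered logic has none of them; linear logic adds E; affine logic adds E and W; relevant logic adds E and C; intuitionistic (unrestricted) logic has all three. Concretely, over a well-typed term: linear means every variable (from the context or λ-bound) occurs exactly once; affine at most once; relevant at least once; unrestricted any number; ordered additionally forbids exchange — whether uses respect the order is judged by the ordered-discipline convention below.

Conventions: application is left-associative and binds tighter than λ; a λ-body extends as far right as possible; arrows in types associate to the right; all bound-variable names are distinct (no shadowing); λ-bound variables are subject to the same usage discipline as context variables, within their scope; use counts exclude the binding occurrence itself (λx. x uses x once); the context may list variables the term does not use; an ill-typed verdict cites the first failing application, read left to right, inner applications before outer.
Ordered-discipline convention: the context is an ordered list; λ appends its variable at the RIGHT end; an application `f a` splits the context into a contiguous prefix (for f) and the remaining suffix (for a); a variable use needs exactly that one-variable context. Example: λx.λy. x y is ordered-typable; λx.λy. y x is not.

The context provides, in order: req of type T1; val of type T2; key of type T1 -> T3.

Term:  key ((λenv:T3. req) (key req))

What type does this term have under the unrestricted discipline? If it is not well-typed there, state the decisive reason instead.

term : T3
counts: req: 2×, val: 0×, key: 2×, env (λ-bound): 0×
use order (left to right): key, req, key, req
typing: well-typed — term : T3
all disciplines: ordered ✗, linear ✗, affine ✗, relevant ✗, unrestricted ✓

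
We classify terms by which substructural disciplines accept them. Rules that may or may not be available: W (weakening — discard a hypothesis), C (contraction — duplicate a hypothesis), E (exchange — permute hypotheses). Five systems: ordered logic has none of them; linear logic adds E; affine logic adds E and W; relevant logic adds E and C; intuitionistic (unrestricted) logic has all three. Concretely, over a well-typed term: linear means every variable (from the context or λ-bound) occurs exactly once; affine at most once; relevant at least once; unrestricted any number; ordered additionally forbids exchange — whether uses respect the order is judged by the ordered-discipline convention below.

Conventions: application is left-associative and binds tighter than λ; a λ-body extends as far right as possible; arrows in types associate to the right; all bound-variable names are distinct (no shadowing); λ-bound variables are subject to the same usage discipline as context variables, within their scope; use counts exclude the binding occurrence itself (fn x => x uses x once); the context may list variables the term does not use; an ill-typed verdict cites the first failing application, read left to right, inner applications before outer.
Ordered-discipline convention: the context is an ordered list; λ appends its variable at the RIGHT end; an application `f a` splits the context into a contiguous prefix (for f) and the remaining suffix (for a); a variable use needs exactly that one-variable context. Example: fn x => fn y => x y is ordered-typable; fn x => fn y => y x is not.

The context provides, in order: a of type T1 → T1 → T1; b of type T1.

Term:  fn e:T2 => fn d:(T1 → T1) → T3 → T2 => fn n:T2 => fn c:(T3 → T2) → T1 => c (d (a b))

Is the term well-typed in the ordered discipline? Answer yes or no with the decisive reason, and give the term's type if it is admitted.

no — unused: e, n — weakening required
use counts: a: 1×, b: 1×, e (bound): 0×, d (bound): 1×, n (bound): 0×, c (bound): 1×
uses in reading order: c, d, a, b
typing: well-typed at T2 → ((T1 → T1) → T3 → T2) → T2 → ((T3 → T2) → T1) → T1
across the five disciplines: ordered ✗ · linear ✗ · affine ✓ · relevant ✗ · unrestricted ✓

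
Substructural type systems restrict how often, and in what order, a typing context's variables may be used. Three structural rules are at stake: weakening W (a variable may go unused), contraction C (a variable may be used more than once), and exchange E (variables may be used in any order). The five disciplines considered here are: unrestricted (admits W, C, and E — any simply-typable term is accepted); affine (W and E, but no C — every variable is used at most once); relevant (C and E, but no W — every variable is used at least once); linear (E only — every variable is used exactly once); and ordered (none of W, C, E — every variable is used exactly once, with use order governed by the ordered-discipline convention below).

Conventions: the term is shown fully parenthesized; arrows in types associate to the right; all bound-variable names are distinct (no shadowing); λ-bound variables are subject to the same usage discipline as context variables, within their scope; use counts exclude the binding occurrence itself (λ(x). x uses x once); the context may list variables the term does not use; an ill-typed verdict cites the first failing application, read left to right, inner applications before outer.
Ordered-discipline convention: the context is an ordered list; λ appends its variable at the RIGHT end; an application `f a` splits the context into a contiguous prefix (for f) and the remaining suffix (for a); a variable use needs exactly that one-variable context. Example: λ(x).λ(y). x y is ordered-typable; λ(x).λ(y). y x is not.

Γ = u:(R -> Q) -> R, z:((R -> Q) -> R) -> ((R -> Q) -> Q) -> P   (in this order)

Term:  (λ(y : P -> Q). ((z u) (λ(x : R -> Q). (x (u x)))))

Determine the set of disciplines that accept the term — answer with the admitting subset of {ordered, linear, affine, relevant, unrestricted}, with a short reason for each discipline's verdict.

admitted by: unrestricted
use counts: u ×2; z ×1; y [bound] ×0; x [bound] ×2
use order (left to right): z, u, x, u, x
typing: ✓ — (P -> Q) -> P
ordered ✗ (uses contraction: u ×2, x ×2; y never used (weakening))
linear ✗ (uses contraction: u ×2, x ×2; y never used (weakening))
affine ✗ (uses contraction: u ×2, x ×2)
relevant ✗ (y never used (weakening))
unrestricted ✓ (typability at (P -> Q) -> P is all that's needed)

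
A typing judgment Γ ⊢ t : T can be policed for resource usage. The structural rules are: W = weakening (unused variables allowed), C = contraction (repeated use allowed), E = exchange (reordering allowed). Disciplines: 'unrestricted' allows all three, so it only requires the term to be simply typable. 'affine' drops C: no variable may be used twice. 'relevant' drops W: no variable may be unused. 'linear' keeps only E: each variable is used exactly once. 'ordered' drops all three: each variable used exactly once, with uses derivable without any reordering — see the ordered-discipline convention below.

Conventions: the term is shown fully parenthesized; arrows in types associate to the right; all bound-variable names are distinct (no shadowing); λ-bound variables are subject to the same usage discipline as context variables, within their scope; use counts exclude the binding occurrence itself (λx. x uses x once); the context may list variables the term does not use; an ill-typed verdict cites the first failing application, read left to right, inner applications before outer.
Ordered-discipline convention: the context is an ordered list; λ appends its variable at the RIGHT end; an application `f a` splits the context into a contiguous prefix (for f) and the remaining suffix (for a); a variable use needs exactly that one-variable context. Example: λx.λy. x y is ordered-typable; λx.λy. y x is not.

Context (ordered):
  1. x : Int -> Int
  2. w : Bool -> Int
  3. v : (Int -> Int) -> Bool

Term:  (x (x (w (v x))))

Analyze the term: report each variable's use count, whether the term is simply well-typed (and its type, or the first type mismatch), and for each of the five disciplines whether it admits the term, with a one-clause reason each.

variable uses: x: 3; w: 1; v: 1
use order (left to right): x, x, w, v, x
typing: ✓ — Int
ordered: ✗ — x ×3 used more than once (contraction)
linear: ✗ — x ×3 used more than once (contraction)
affine: ✗ — x ×3 used more than once (contraction)
relevant: ✓ — at least one use each (x, w, v)
unrestricted: ✓ — simply typable at Int; W, C, E all held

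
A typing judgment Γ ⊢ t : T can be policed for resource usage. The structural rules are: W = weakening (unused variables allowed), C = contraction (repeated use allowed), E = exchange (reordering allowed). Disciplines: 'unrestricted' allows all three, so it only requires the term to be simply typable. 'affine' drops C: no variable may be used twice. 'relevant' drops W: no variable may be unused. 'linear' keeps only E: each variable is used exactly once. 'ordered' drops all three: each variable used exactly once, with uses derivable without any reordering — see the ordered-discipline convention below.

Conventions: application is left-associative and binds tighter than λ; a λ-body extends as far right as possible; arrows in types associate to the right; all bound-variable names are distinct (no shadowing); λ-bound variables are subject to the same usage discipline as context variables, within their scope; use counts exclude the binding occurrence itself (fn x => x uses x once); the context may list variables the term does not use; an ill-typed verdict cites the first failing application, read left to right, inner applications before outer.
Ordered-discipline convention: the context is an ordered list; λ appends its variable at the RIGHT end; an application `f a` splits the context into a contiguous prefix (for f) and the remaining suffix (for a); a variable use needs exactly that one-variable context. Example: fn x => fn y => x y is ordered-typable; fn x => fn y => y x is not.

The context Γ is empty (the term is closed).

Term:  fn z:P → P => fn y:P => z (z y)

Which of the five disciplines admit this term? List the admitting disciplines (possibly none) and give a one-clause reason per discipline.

admitting disciplines: relevant, unrestricted
variable uses: z (λ-bound): 2, y (λ-bound): 1
use order (left to right): z, z, y
typing: ✓ — (P → P) → P → P
ordered ✗ (repeated use of z ×2)
linear ✗ (repeated use of z ×2)
affine ✗ (repeated use of z ×2)
relevant ✓ (at least one use each (z, y))
unrestricted ✓ (type-checks ((P → P) → P → P) and nothing is barred)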